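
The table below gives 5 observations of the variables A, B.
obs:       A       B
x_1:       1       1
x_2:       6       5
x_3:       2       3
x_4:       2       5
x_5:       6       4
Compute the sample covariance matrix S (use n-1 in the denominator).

Step 1 — column means:
  mean(A) = (1 + 6 + 2 + 2 + 6) / 5 = 17/5 = 3.4
  mean(B) = (1 + 5 + 3 + 5 + 4) / 5 = 18/5 = 3.6

Step 2 — sample covariance S[i,j] = (1/(n-1)) · Σ_k (x_{k,i} - mean_i) · (x_{k,j} - mean_j), with n-1 = 4.
  S[A,A] = ((-2.4)·(-2.4) + (2.6)·(2.6) + (-1.4)·(-1.4) + (-1.4)·(-1.4) + (2.6)·(2.6)) / 4 = 23.2/4 = 5.8
  S[A,B] = ((-2.4)·(-2.6) + (2.6)·(1.4) + (-1.4)·(-0.6) + (-1.4)·(1.4) + (2.6)·(0.4)) / 4 = 9.8/4 = 2.45
  S[B,B] = ((-2.6)·(-2.6) + (1.4)·(1.4) + (-0.6)·(-0.6) + (1.4)·(1.4) + (0.4)·(0.4)) / 4 = 11.2/4 = 2.8

S is symmetric (S[j,i] = S[i,j]). Assembling:

S = [[5.8, 2.45],
 [2.45, 2.8]]


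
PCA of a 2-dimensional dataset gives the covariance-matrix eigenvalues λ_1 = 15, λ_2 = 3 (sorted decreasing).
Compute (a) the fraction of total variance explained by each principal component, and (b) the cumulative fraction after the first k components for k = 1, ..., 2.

Step 1 — total variance = trace(Sigma) = Σ λ_i = 15 + 3 = 18.

Step 2 — fraction explained by component i = λ_i / Σ λ:
  PC1: 15/18 = 0.8333
  PC2: 3/18 = 0.1667

Step 3 — cumulative fraction after k components = (λ_1 + ... + λ_k) / Σ λ:
  k = 1: 15/18 = 0.8333
  k = 2: (15 + 3)/18 = 18/18 = 1

Summary (fraction, with percent):

explained: PC1 0.8333 (83.33%), PC2 0.1667 (16.67%);  cumulative: 0.8333, 1


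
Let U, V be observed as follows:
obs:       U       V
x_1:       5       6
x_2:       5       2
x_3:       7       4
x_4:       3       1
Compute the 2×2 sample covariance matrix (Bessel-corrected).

Step 1 — column means:
  mean(U) = (5 + 5 + 7 + 3) / 4 = 20/4 = 5
  mean(V) = (6 + 2 + 4 + 1) / 4 = 13/4 = 3.25

Step 2 — sample covariance S[i,j] = (1/(n-1)) · Σ_k (x_{k,i} - mean_i) · (x_{k,j} - mean_j), with n-1 = 3.
  S[U,U] = ((0)·(0) + (0)·(0) + (2)·(2) + (-2)·(-2)) / 3 = 8/3 = 2.6667
  S[U,V] = ((0)·(2.75) + (0)·(-1.25) + (2)·(0.75) + (-2)·(-2.25)) / 3 = 6/3 = 2
  S[V,V] = ((2.75)·(2.75) + (-1.25)·(-1.25) + (0.75)·(0.75) + (-2.25)·(-2.25)) / 3 = 14.75/3 = 4.9167

S is symmetric (S[j,i] = S[i,j]). Assembling:

S = [[2.6667, 2],
 [2, 4.9167]]


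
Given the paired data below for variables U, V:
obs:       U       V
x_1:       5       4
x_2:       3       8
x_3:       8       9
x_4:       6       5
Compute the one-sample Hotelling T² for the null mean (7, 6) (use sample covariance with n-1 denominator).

Step 1 — sample mean vector:
  mean(U) = (5 + 3 + 8 + 6) / 4 = 22/4 = 5.5
  mean(V) = (4 + 8 + 9 + 5) / 4 = 26/4 = 6.5
  x̄ = (5.5, 6.5),  deviation x̄ - mu_0 = (5.5, 6.5) - (7, 6) = (-1.5, 0.5).

Step 2 — sample covariance matrix, S[i,j] = (1/(n-1)) · Σ_k (x_{k,i} - mean_i) · (x_{k,j} - mean_j), divisor n-1 = 3:
  S[U,U] = ((-0.5)·(-0.5) + (-2.5)·(-2.5) + (2.5)·(2.5) + (0.5)·(0.5)) / 3 = 13/3 = 4.3333
  S[U,V] = ((-0.5)·(-2.5) + (-2.5)·(1.5) + (2.5)·(2.5) + (0.5)·(-1.5)) / 3 = 3/3 = 1
  S[V,V] = ((-2.5)·(-2.5) + (1.5)·(1.5) + (2.5)·(2.5) + (-1.5)·(-1.5)) / 3 = 17/3 = 5.6667
  S = [[4.3333, 1],
 [1, 5.6667]].

Step 3 — invert S. det(S) = 4.3333·5.6667 - (1)² = 23.5556.
  S^{-1} = (1/det) · [[d, -b], [-b, a]] = [[0.2406, -0.0425],
 [-0.0425, 0.184]].

Step 4 — quadratic form (x̄ - mu_0)^T · S^{-1} · (x̄ - mu_0):
  S^{-1} · (x̄ - mu_0) = (-0.3821, 0.1557),
  (x̄ - mu_0)^T · [...] = (-1.5)·(-0.3821) + (0.5)·(0.1557) = 0.6509.

Step 5 — scale by n: T² = 4 · 0.6509 = 2.6038.

T² ≈ 2.6038


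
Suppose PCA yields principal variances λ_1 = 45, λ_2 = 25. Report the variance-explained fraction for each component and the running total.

Step 1 — total variance = trace(Sigma) = Σ λ_i = 45 + 25 = 70.

Step 2 — fraction explained by component i = λ_i / Σ λ:
  PC1: 45/70 = 0.6429
  PC2: 25/70 = 0.3571

Step 3 — cumulative fraction after k components = (λ_1 + ... + λ_k) / Σ λ:
  k = 1: 45/70 = 0.6429
  k = 2: (45 + 25)/70 = 70/70 = 1

Summary (fraction, with percent):

explained: PC1 0.6429 (64.29%), PC2 0.3571 (35.71%);  cumulative: 0.6429, 1


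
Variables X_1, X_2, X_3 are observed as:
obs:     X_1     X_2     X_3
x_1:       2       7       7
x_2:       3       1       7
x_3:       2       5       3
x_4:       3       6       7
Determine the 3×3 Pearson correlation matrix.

Step 1 — column means:
  mean(X_1) = (2 + 3 + 2 + 3) / 4 = 10/4 = 2.5
  mean(X_2) = (7 + 1 + 5 + 6) / 4 = 19/4 = 4.75
  mean(X_3) = (7 + 7 + 3 + 7) / 4 = 24/4 = 6

Step 2 — sample variances and covariances s[i,j] = (1/(n-1)) · Σ_k (x_{k,i} - mean_i) · (x_{k,j} - mean_j), with n-1 = 3:
  s[X_1,X_1] = ((-0.5)·(-0.5) + (0.5)·(0.5) + (-0.5)·(-0.5) + (0.5)·(0.5)) / 3 = 1/3 = 0.3333
  s[X_1,X_2] = ((-0.5)·(2.25) + (0.5)·(-3.75) + (-0.5)·(0.25) + (0.5)·(1.25)) / 3 = -2.5/3 = -0.8333
  s[X_1,X_3] = ((-0.5)·(1) + (0.5)·(1) + (-0.5)·(-3) + (0.5)·(1)) / 3 = 2/3 = 0.6667
  s[X_2,X_2] = ((2.25)·(2.25) + (-3.75)·(-3.75) + (0.25)·(0.25) + (1.25)·(1.25)) / 3 = 20.75/3 = 6.9167
  s[X_2,X_3] = ((2.25)·(1) + (-3.75)·(1) + (0.25)·(-3) + (1.25)·(1)) / 3 = -1/3 = -0.3333
  s[X_3,X_3] = ((1)·(1) + (1)·(1) + (-3)·(-3) + (1)·(1)) / 3 = 12/3 = 4
  Sample standard deviations s_i = √(s[i,i]):
  s(X_1) = √(0.3333) = 0.5774
  s(X_2) = √(6.9167) = 2.63
  s(X_3) = √(4) = 2

Step 3 — r_{ij} = s_{ij} / (s_i · s_j):
  r[X_1,X_1] = 1 (diagonal).
  r[X_1,X_2] = -0.8333 / (0.5774 · 2.63) = -0.8333 / 1.5184 = -0.5488
  r[X_1,X_3] = 0.6667 / (0.5774 · 2) = 0.6667 / 1.1547 = 0.5774
  r[X_2,X_2] = 1 (diagonal).
  r[X_2,X_3] = -0.3333 / (2.63 · 2) = -0.3333 / 5.2599 = -0.0634
  r[X_3,X_3] = 1 (diagonal).

R is symmetric with unit diagonal. Assembling:

R = [[1, -0.5488, 0.5774],
 [-0.5488, 1, -0.0634],
 [0.5774, -0.0634, 1]]


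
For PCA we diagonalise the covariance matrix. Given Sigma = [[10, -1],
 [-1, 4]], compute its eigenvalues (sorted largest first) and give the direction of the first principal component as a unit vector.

Step 1 — characteristic polynomial of 2×2 Sigma:
  det(Sigma - λI) = λ² - trace · λ + det = 0.
  trace = 10 + 4 = 14, det = 10·4 - (-1)² = 39.
Step 2 — discriminant:
  Δ = trace² - 4·det = 196 - 156 = 40.
Step 3 — eigenvalues:
  λ = (trace ± √Δ)/2 = (14 ± 6.3246)/2,
  λ_1 = 10.1623,  λ_2 = 3.8377.

Step 4 — unit eigenvector for λ_1: solve (Sigma - λ_1 I)v = 0. First row:
  (10 - 10.1623)·v_x + (-1)·v_y = 0, i.e. (-0.1623)·v_x + (-1)·v_y = 0,
  so v ∝ (b, λ_1 - a) = (-1, 0.1623); multiply by -1 so the first entry is positive: u = (1, -0.1623).
  ||u|| = √((1)² + (-0.1623)²) = √(1.0263) ≈ 1.0131,
  v_1 = u/||u|| ≈ (0.9871, -0.1602) (||v_1|| = 1).

λ_1 = 10.1623,  λ_2 = 3.8377;  v_1 ≈ (0.9871, -0.1602)


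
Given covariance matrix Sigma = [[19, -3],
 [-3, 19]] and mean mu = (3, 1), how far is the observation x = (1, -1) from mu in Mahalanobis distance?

Step 1 — centre the observation: (x - mu) = (-2, -2).

Step 2 — invert Sigma. det(Sigma) = 19·19 - (-3)² = 352.
  Sigma^{-1} = (1/det) · [[d, -b], [-b, a]] = [[0.054, 0.0085],
 [0.0085, 0.054]].

Step 3 — form the quadratic (x - mu)^T · Sigma^{-1} · (x - mu):
  Sigma^{-1} · (x - mu) = (-0.125, -0.125).
  (x - mu)^T · [Sigma^{-1} · (x - mu)] = (-2)·(-0.125) + (-2)·(-0.125) = 0.5.

Step 4 — take square root: d = √(0.5) ≈ 0.7071.

d(x, mu) = √(0.5) ≈ 0.7071


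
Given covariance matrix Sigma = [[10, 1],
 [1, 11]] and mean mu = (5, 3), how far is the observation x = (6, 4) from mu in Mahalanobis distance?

Step 1 — centre the observation: (x - mu) = (1, 1).

Step 2 — invert Sigma. det(Sigma) = 10·11 - (1)² = 109.
  Sigma^{-1} = (1/det) · [[d, -b], [-b, a]] = [[0.1009, -0.0092],
 [-0.0092, 0.0917]].

Step 3 — form the quadratic (x - mu)^T · Sigma^{-1} · (x - mu):
  Sigma^{-1} · (x - mu) = (0.0917, 0.0826).
  (x - mu)^T · [Sigma^{-1} · (x - mu)] = (1)·(0.0917) + (1)·(0.0826) = 0.1743.

Step 4 — take square root: d = √(0.1743) ≈ 0.4175.

d(x, mu) = √(0.1743) ≈ 0.4175


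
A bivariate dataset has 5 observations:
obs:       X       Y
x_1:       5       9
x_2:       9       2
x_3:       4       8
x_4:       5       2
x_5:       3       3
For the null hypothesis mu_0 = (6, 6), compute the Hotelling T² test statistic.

Step 1 — sample mean vector:
  mean(X) = (5 + 9 + 4 + 5 + 3) / 5 = 26/5 = 5.2
  mean(Y) = (9 + 2 + 8 + 2 + 3) / 5 = 24/5 = 4.8
  x̄ = (5.2, 4.8),  deviation x̄ - mu_0 = (5.2, 4.8) - (6, 6) = (-0.8, -1.2).

Step 2 — sample covariance matrix, S[i,j] = (1/(n-1)) · Σ_k (x_{k,i} - mean_i) · (x_{k,j} - mean_j), divisor n-1 = 4:
  S[X,X] = ((-0.2)·(-0.2) + (3.8)·(3.8) + (-1.2)·(-1.2) + (-0.2)·(-0.2) + (-2.2)·(-2.2)) / 4 = 20.8/4 = 5.2
  S[X,Y] = ((-0.2)·(4.2) + (3.8)·(-2.8) + (-1.2)·(3.2) + (-0.2)·(-2.8) + (-2.2)·(-1.8)) / 4 = -10.8/4 = -2.7
  S[Y,Y] = ((4.2)·(4.2) + (-2.8)·(-2.8) + (3.2)·(3.2) + (-2.8)·(-2.8) + (-1.8)·(-1.8)) / 4 = 46.8/4 = 11.7
  S = [[5.2, -2.7],
 [-2.7, 11.7]].

Step 3 — invert S. det(S) = 5.2·11.7 - (-2.7)² = 53.55.
  S^{-1} = (1/det) · [[d, -b], [-b, a]] = [[0.2185, 0.0504],
 [0.0504, 0.0971]].

Step 4 — quadratic form (x̄ - mu_0)^T · S^{-1} · (x̄ - mu_0):
  S^{-1} · (x̄ - mu_0) = (-0.2353, -0.1569),
  (x̄ - mu_0)^T · [...] = (-0.8)·(-0.2353) + (-1.2)·(-0.1569) = 0.3765.

Step 5 — scale by n: T² = 5 · 0.3765 = 1.8824.

T² ≈ 1.8824


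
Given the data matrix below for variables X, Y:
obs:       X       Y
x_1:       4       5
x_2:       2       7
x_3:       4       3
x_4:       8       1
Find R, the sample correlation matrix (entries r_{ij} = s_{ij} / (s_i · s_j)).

Step 1 — column means:
  mean(X) = (4 + 2 + 4 + 8) / 4 = 18/4 = 4.5
  mean(Y) = (5 + 7 + 3 + 1) / 4 = 16/4 = 4

Step 2 — sample variances and covariances s[i,j] = (1/(n-1)) · Σ_k (x_{k,i} - mean_i) · (x_{k,j} - mean_j), with n-1 = 3:
  s[X,X] = ((-0.5)·(-0.5) + (-2.5)·(-2.5) + (-0.5)·(-0.5) + (3.5)·(3.5)) / 3 = 19/3 = 6.3333
  s[X,Y] = ((-0.5)·(1) + (-2.5)·(3) + (-0.5)·(-1) + (3.5)·(-3)) / 3 = -18/3 = -6
  s[Y,Y] = ((1)·(1) + (3)·(3) + (-1)·(-1) + (-3)·(-3)) / 3 = 20/3 = 6.6667
  Sample standard deviations s_i = √(s[i,i]):
  s(X) = √(6.3333) = 2.5166
  s(Y) = √(6.6667) = 2.582

Step 3 — r_{ij} = s_{ij} / (s_i · s_j):
  r[X,X] = 1 (diagonal).
  r[X,Y] = -6 / (2.5166 · 2.582) = -6 / 6.4979 = -0.9234
  r[Y,Y] = 1 (diagonal).

R is symmetric with unit diagonal. Assembling:

R = [[1, -0.9234],
 [-0.9234, 1]]


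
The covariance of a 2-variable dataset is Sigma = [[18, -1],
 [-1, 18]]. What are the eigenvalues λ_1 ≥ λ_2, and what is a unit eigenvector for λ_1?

Step 1 — characteristic polynomial of 2×2 Sigma:
  det(Sigma - λI) = λ² - trace · λ + det = 0.
  trace = 18 + 18 = 36, det = 18·18 - (-1)² = 323.
Step 2 — discriminant:
  Δ = trace² - 4·det = 1296 - 1292 = 4.
Step 3 — eigenvalues:
  λ = (trace ± √Δ)/2 = (36 ± 2)/2,
  λ_1 = 19,  λ_2 = 17.

Step 4 — unit eigenvector for λ_1: solve (Sigma - λ_1 I)v = 0. First row:
  (18 - 19)·v_x + (-1)·v_y = 0, i.e. (-1)·v_x + (-1)·v_y = 0,
  so v ∝ (b, λ_1 - a) = (-1, 1); multiply by -1 so the first entry is positive: u = (1, -1).
  ||u|| = √((1)² + (-1)²) = √(2) ≈ 1.4142,
  v_1 = u/||u|| ≈ (0.7071, -0.7071) (||v_1|| = 1).

λ_1 = 19,  λ_2 = 17;  v_1 ≈ (0.7071, -0.7071)


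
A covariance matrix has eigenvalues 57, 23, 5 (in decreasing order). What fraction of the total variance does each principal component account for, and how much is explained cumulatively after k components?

Step 1 — total variance = trace(Sigma) = Σ λ_i = 57 + 23 + 5 = 85.

Step 2 — fraction explained by component i = λ_i / Σ λ:
  PC1: 57/85 = 0.6706
  PC2: 23/85 = 0.2706
  PC3: 5/85 = 0.0588

Step 3 — cumulative fraction after k components = (λ_1 + ... + λ_k) / Σ λ:
  k = 1: 57/85 = 0.6706
  k = 2: (57 + 23)/85 = 80/85 = 0.9412
  k = 3: (57 + 23 + 5)/85 = 85/85 = 1

Summary (fraction, with percent):

explained: PC1 0.6706 (67.06%), PC2 0.2706 (27.06%), PC3 0.0588 (5.88%);  cumulative: 0.6706, 0.9412, 1


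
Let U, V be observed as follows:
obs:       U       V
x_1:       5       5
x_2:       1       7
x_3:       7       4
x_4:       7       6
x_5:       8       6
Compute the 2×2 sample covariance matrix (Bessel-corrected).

Step 1 — column means:
  mean(U) = (5 + 1 + 7 + 7 + 8) / 5 = 28/5 = 5.6
  mean(V) = (5 + 7 + 4 + 6 + 6) / 5 = 28/5 = 5.6

Step 2 — sample covariance S[i,j] = (1/(n-1)) · Σ_k (x_{k,i} - mean_i) · (x_{k,j} - mean_j), with n-1 = 4.
  S[U,U] = ((-0.6)·(-0.6) + (-4.6)·(-4.6) + (1.4)·(1.4) + (1.4)·(1.4) + (2.4)·(2.4)) / 4 = 31.2/4 = 7.8
  S[U,V] = ((-0.6)·(-0.6) + (-4.6)·(1.4) + (1.4)·(-1.6) + (1.4)·(0.4) + (2.4)·(0.4)) / 4 = -6.8/4 = -1.7
  S[V,V] = ((-0.6)·(-0.6) + (1.4)·(1.4) + (-1.6)·(-1.6) + (0.4)·(0.4) + (0.4)·(0.4)) / 4 = 5.2/4 = 1.3

S is symmetric (S[j,i] = S[i,j]). Assembling:

S = [[7.8, -1.7],
 [-1.7, 1.3]]


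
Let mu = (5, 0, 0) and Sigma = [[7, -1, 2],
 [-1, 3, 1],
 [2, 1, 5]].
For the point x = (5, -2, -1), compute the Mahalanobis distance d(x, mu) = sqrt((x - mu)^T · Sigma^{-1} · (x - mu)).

Step 1 — centre the observation: (x - mu) = (0, -2, -1).

Step 2 — invert Sigma (cofactor / det for 3×3, or solve directly):
  Sigma^{-1} = [[0.1818, 0.0909, -0.0909],
 [0.0909, 0.4026, -0.1169],
 [-0.0909, -0.1169, 0.2597]].

Step 3 — form the quadratic (x - mu)^T · Sigma^{-1} · (x - mu):
  Sigma^{-1} · (x - mu) = (-0.0909, -0.6883, -0.026).
  (x - mu)^T · [Sigma^{-1} · (x - mu)] = (0)·(-0.0909) + (-2)·(-0.6883) + (-1)·(-0.026) = 1.4026.

Step 4 — take square root: d = √(1.4026) ≈ 1.1843.

d(x, mu) = √(1.4026) ≈ 1.1843


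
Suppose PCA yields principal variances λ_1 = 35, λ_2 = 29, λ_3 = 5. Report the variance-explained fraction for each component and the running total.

Step 1 — total variance = trace(Sigma) = Σ λ_i = 35 + 29 + 5 = 69.

Step 2 — fraction explained by component i = λ_i / Σ λ:
  PC1: 35/69 = 0.5072
  PC2: 29/69 = 0.4203
  PC3: 5/69 = 0.0725

Step 3 — cumulative fraction after k components = (λ_1 + ... + λ_k) / Σ λ:
  k = 1: 35/69 = 0.5072
  k = 2: (35 + 29)/69 = 64/69 = 0.9275
  k = 3: (35 + 29 + 5)/69 = 69/69 = 1

Summary (fraction, with percent):

explained: PC1 0.5072 (50.72%), PC2 0.4203 (42.03%), PC3 0.0725 (7.25%);  cumulative: 0.5072, 0.9275, 1


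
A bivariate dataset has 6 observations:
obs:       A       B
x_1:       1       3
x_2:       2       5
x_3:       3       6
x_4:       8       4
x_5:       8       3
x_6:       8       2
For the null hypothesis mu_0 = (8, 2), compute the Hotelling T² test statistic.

Step 1 — sample mean vector:
  mean(A) = (1 + 2 + 3 + 8 + 8 + 8) / 6 = 30/6 = 5
  mean(B) = (3 + 5 + 6 + 4 + 3 + 2) / 6 = 23/6 = 3.8333
  x̄ = (5, 3.8333),  deviation x̄ - mu_0 = (5, 3.8333) - (8, 2) = (-3, 1.8333).

Step 2 — sample covariance matrix, S[i,j] = (1/(n-1)) · Σ_k (x_{k,i} - mean_i) · (x_{k,j} - mean_j), divisor n-1 = 5:
  S[A,A] = ((-4)·(-4) + (-3)·(-3) + (-2)·(-2) + (3)·(3) + (3)·(3) + (3)·(3)) / 5 = 56/5 = 11.2
  S[A,B] = ((-4)·(-0.8333) + (-3)·(1.1667) + (-2)·(2.1667) + (3)·(0.1667) + (3)·(-0.8333) + (3)·(-1.8333)) / 5 = -12/5 = -2.4
  S[B,B] = ((-0.8333)·(-0.8333) + (1.1667)·(1.1667) + (2.1667)·(2.1667) + (0.1667)·(0.1667) + (-0.8333)·(-0.8333) + (-1.8333)·(-1.8333)) / 5 = 10.8333/5 = 2.1667
  S = [[11.2, -2.4],
 [-2.4, 2.1667]].

Step 3 — invert S. det(S) = 11.2·2.1667 - (-2.4)² = 18.5067.
  S^{-1} = (1/det) · [[d, -b], [-b, a]] = [[0.1171, 0.1297],
 [0.1297, 0.6052]].

Step 4 — quadratic form (x̄ - mu_0)^T · S^{-1} · (x̄ - mu_0):
  S^{-1} · (x̄ - mu_0) = (-0.1135, 0.7205),
  (x̄ - mu_0)^T · [...] = (-3)·(-0.1135) + (1.8333)·(0.7205) = 1.6613.

Step 5 — scale by n: T² = 6 · 1.6613 = 9.9676.

T² ≈ 9.9676


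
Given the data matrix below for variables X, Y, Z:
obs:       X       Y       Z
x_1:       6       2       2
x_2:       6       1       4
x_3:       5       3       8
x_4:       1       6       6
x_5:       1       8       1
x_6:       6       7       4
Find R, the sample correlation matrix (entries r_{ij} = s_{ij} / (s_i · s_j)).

Step 1 — column means:
  mean(X) = (6 + 6 + 5 + 1 + 1 + 6) / 6 = 25/6 = 4.1667
  mean(Y) = (2 + 1 + 3 + 6 + 8 + 7) / 6 = 27/6 = 4.5
  mean(Z) = (2 + 4 + 8 + 6 + 1 + 4) / 6 = 25/6 = 4.1667

Step 2 — sample variances and covariances s[i,j] = (1/(n-1)) · Σ_k (x_{k,i} - mean_i) · (x_{k,j} - mean_j), with n-1 = 5:
  s[X,X] = ((1.8333)·(1.8333) + (1.8333)·(1.8333) + (0.8333)·(0.8333) + (-3.1667)·(-3.1667) + (-3.1667)·(-3.1667) + (1.8333)·(1.8333)) / 5 = 30.8333/5 = 6.1667
  s[X,Y] = ((1.8333)·(-2.5) + (1.8333)·(-3.5) + (0.8333)·(-1.5) + (-3.1667)·(1.5) + (-3.1667)·(3.5) + (1.8333)·(2.5)) / 5 = -23.5/5 = -4.7
  s[X,Z] = ((1.8333)·(-2.1667) + (1.8333)·(-0.1667) + (0.8333)·(3.8333) + (-3.1667)·(1.8333) + (-3.1667)·(-3.1667) + (1.8333)·(-0.1667)) / 5 = 2.8333/5 = 0.5667
  s[Y,Y] = ((-2.5)·(-2.5) + (-3.5)·(-3.5) + (-1.5)·(-1.5) + (1.5)·(1.5) + (3.5)·(3.5) + (2.5)·(2.5)) / 5 = 41.5/5 = 8.3
  s[Y,Z] = ((-2.5)·(-2.1667) + (-3.5)·(-0.1667) + (-1.5)·(3.8333) + (1.5)·(1.8333) + (3.5)·(-3.1667) + (2.5)·(-0.1667)) / 5 = -8.5/5 = -1.7
  s[Z,Z] = ((-2.1667)·(-2.1667) + (-0.1667)·(-0.1667) + (3.8333)·(3.8333) + (1.8333)·(1.8333) + (-3.1667)·(-3.1667) + (-0.1667)·(-0.1667)) / 5 = 32.8333/5 = 6.5667
  Sample standard deviations s_i = √(s[i,i]):
  s(X) = √(6.1667) = 2.4833
  s(Y) = √(8.3) = 2.881
  s(Z) = √(6.5667) = 2.5626

Step 3 — r_{ij} = s_{ij} / (s_i · s_j):
  r[X,X] = 1 (diagonal).
  r[X,Y] = -4.7 / (2.4833 · 2.881) = -4.7 / 7.1543 = -0.657
  r[X,Z] = 0.5667 / (2.4833 · 2.5626) = 0.5667 / 6.3635 = 0.089
  r[Y,Y] = 1 (diagonal).
  r[Y,Z] = -1.7 / (2.881 · 2.5626) = -1.7 / 7.3826 = -0.2303
  r[Z,Z] = 1 (diagonal).

R is symmetric with unit diagonal. Assembling:

R = [[1, -0.657, 0.089],
 [-0.657, 1, -0.2303],
 [0.089, -0.2303, 1]]


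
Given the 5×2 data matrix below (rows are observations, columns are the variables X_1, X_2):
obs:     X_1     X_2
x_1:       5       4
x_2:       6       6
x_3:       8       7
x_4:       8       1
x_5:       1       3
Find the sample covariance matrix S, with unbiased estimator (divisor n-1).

Step 1 — column means:
  mean(X_1) = (5 + 6 + 8 + 8 + 1) / 5 = 28/5 = 5.6
  mean(X_2) = (4 + 6 + 7 + 1 + 3) / 5 = 21/5 = 4.2

Step 2 — sample covariance S[i,j] = (1/(n-1)) · Σ_k (x_{k,i} - mean_i) · (x_{k,j} - mean_j), with n-1 = 4.
  S[X_1,X_1] = ((-0.6)·(-0.6) + (0.4)·(0.4) + (2.4)·(2.4) + (2.4)·(2.4) + (-4.6)·(-4.6)) / 4 = 33.2/4 = 8.3
  S[X_1,X_2] = ((-0.6)·(-0.2) + (0.4)·(1.8) + (2.4)·(2.8) + (2.4)·(-3.2) + (-4.6)·(-1.2)) / 4 = 5.4/4 = 1.35
  S[X_2,X_2] = ((-0.2)·(-0.2) + (1.8)·(1.8) + (2.8)·(2.8) + (-3.2)·(-3.2) + (-1.2)·(-1.2)) / 4 = 22.8/4 = 5.7

S is symmetric (S[j,i] = S[i,j]). Assembling:

S = [[8.3, 1.35],
 [1.35, 5.7]]


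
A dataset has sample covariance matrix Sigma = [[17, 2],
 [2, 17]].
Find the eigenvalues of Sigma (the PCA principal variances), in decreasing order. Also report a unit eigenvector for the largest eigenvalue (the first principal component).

Step 1 — characteristic polynomial of 2×2 Sigma:
  det(Sigma - λI) = λ² - trace · λ + det = 0.
  trace = 17 + 17 = 34, det = 17·17 - (2)² = 285.
Step 2 — discriminant:
  Δ = trace² - 4·det = 1156 - 1140 = 16.
Step 3 — eigenvalues:
  λ = (trace ± √Δ)/2 = (34 ± 4)/2,
  λ_1 = 19,  λ_2 = 15.

Step 4 — unit eigenvector for λ_1: solve (Sigma - λ_1 I)v = 0. First row:
  (17 - 19)·v_x + (2)·v_y = 0, i.e. (-2)·v_x + (2)·v_y = 0,
  so v ∝ (b, λ_1 - a) = (2, 2) = u.
  ||u|| = √((2)² + (2)²) = √(8) ≈ 2.8284,
  v_1 = u/||u|| ≈ (0.7071, 0.7071) (||v_1|| = 1).

λ_1 = 19,  λ_2 = 15;  v_1 ≈ (0.7071, 0.7071)


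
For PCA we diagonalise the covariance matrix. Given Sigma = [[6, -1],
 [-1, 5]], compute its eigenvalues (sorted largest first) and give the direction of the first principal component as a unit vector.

Step 1 — characteristic polynomial of 2×2 Sigma:
  det(Sigma - λI) = λ² - trace · λ + det = 0.
  trace = 6 + 5 = 11, det = 6·5 - (-1)² = 29.
Step 2 — discriminant:
  Δ = trace² - 4·det = 121 - 116 = 5.
Step 3 — eigenvalues:
  λ = (trace ± √Δ)/2 = (11 ± 2.2361)/2,
  λ_1 = 6.618,  λ_2 = 4.382.

Step 4 — unit eigenvector for λ_1: solve (Sigma - λ_1 I)v = 0. First row:
  (6 - 6.618)·v_x + (-1)·v_y = 0, i.e. (-0.618)·v_x + (-1)·v_y = 0,
  so v ∝ (b, λ_1 - a) = (-1, 0.618); multiply by -1 so the first entry is positive: u = (1, -0.618).
  ||u|| = √((1)² + (-0.618)²) = √(1.382) ≈ 1.1756,
  v_1 = u/||u|| ≈ (0.8507, -0.5257) (||v_1|| = 1).

λ_1 = 6.618,  λ_2 = 4.382;  v_1 ≈ (0.8507, -0.5257)


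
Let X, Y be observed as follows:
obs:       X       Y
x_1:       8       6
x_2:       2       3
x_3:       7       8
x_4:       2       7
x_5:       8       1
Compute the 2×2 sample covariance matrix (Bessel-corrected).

Step 1 — column means:
  mean(X) = (8 + 2 + 7 + 2 + 8) / 5 = 27/5 = 5.4
  mean(Y) = (6 + 3 + 8 + 7 + 1) / 5 = 25/5 = 5

Step 2 — sample covariance S[i,j] = (1/(n-1)) · Σ_k (x_{k,i} - mean_i) · (x_{k,j} - mean_j), with n-1 = 4.
  S[X,X] = ((2.6)·(2.6) + (-3.4)·(-3.4) + (1.6)·(1.6) + (-3.4)·(-3.4) + (2.6)·(2.6)) / 4 = 39.2/4 = 9.8
  S[X,Y] = ((2.6)·(1) + (-3.4)·(-2) + (1.6)·(3) + (-3.4)·(2) + (2.6)·(-4)) / 4 = -3/4 = -0.75
  S[Y,Y] = ((1)·(1) + (-2)·(-2) + (3)·(3) + (2)·(2) + (-4)·(-4)) / 4 = 34/4 = 8.5

S is symmetric (S[j,i] = S[i,j]). Assembling:

S = [[9.8, -0.75],
 [-0.75, 8.5]]


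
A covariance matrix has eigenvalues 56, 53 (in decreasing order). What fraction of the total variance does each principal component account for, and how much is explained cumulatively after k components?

Step 1 — total variance = trace(Sigma) = Σ λ_i = 56 + 53 = 109.

Step 2 — fraction explained by component i = λ_i / Σ λ:
  PC1: 56/109 = 0.5138
  PC2: 53/109 = 0.4862

Step 3 — cumulative fraction after k components = (λ_1 + ... + λ_k) / Σ λ:
  k = 1: 56/109 = 0.5138
  k = 2: (56 + 53)/109 = 109/109 = 1

Summary (fraction, with percent):

explained: PC1 0.5138 (51.38%), PC2 0.4862 (48.62%);  cumulative: 0.5138, 1


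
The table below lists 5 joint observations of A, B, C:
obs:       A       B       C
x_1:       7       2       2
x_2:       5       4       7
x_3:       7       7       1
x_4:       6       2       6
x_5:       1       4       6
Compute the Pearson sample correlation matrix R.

Step 1 — column means:
  mean(A) = (7 + 5 + 7 + 6 + 1) / 5 = 26/5 = 5.2
  mean(B) = (2 + 4 + 7 + 2 + 4) / 5 = 19/5 = 3.8
  mean(C) = (2 + 7 + 1 + 6 + 6) / 5 = 22/5 = 4.4

Step 2 — sample variances and covariances s[i,j] = (1/(n-1)) · Σ_k (x_{k,i} - mean_i) · (x_{k,j} - mean_j), with n-1 = 4:
  s[A,A] = ((1.8)·(1.8) + (-0.2)·(-0.2) + (1.8)·(1.8) + (0.8)·(0.8) + (-4.2)·(-4.2)) / 4 = 24.8/4 = 6.2
  s[A,B] = ((1.8)·(-1.8) + (-0.2)·(0.2) + (1.8)·(3.2) + (0.8)·(-1.8) + (-4.2)·(0.2)) / 4 = 0.2/4 = 0.05
  s[A,C] = ((1.8)·(-2.4) + (-0.2)·(2.6) + (1.8)·(-3.4) + (0.8)·(1.6) + (-4.2)·(1.6)) / 4 = -16.4/4 = -4.1
  s[B,B] = ((-1.8)·(-1.8) + (0.2)·(0.2) + (3.2)·(3.2) + (-1.8)·(-1.8) + (0.2)·(0.2)) / 4 = 16.8/4 = 4.2
  s[B,C] = ((-1.8)·(-2.4) + (0.2)·(2.6) + (3.2)·(-3.4) + (-1.8)·(1.6) + (0.2)·(1.6)) / 4 = -8.6/4 = -2.15
  s[C,C] = ((-2.4)·(-2.4) + (2.6)·(2.6) + (-3.4)·(-3.4) + (1.6)·(1.6) + (1.6)·(1.6)) / 4 = 29.2/4 = 7.3
  Sample standard deviations s_i = √(s[i,i]):
  s(A) = √(6.2) = 2.49
  s(B) = √(4.2) = 2.0494
  s(C) = √(7.3) = 2.7019

Step 3 — r_{ij} = s_{ij} / (s_i · s_j):
  r[A,A] = 1 (diagonal).
  r[A,B] = 0.05 / (2.49 · 2.0494) = 0.05 / 5.1029 = 0.0098
  r[A,C] = -4.1 / (2.49 · 2.7019) = -4.1 / 6.7276 = -0.6094
  r[B,B] = 1 (diagonal).
  r[B,C] = -2.15 / (2.0494 · 2.7019) = -2.15 / 5.5371 = -0.3883
  r[C,C] = 1 (diagonal).

R is symmetric with unit diagonal. Assembling:

R = [[1, 0.0098, -0.6094],
 [0.0098, 1, -0.3883],
 [-0.6094, -0.3883, 1]]


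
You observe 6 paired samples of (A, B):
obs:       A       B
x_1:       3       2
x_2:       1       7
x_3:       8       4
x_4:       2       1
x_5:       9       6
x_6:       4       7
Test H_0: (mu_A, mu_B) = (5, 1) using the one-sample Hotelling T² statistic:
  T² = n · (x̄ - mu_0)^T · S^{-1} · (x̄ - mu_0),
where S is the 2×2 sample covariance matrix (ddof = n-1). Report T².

Step 1 — sample mean vector:
  mean(A) = (3 + 1 + 8 + 2 + 9 + 4) / 6 = 27/6 = 4.5
  mean(B) = (2 + 7 + 4 + 1 + 6 + 7) / 6 = 27/6 = 4.5
  x̄ = (4.5, 4.5),  deviation x̄ - mu_0 = (4.5, 4.5) - (5, 1) = (-0.5, 3.5).

Step 2 — sample covariance matrix, S[i,j] = (1/(n-1)) · Σ_k (x_{k,i} - mean_i) · (x_{k,j} - mean_j), divisor n-1 = 5:
  S[A,A] = ((-1.5)·(-1.5) + (-3.5)·(-3.5) + (3.5)·(3.5) + (-2.5)·(-2.5) + (4.5)·(4.5) + (-0.5)·(-0.5)) / 5 = 53.5/5 = 10.7
  S[A,B] = ((-1.5)·(-2.5) + (-3.5)·(2.5) + (3.5)·(-0.5) + (-2.5)·(-3.5) + (4.5)·(1.5) + (-0.5)·(2.5)) / 5 = 7.5/5 = 1.5
  S[B,B] = ((-2.5)·(-2.5) + (2.5)·(2.5) + (-0.5)·(-0.5) + (-3.5)·(-3.5) + (1.5)·(1.5) + (2.5)·(2.5)) / 5 = 33.5/5 = 6.7
  S = [[10.7, 1.5],
 [1.5, 6.7]].

Step 3 — invert S. det(S) = 10.7·6.7 - (1.5)² = 69.44.
  S^{-1} = (1/det) · [[d, -b], [-b, a]] = [[0.0965, -0.0216],
 [-0.0216, 0.1541]].

Step 4 — quadratic form (x̄ - mu_0)^T · S^{-1} · (x̄ - mu_0):
  S^{-1} · (x̄ - mu_0) = (-0.1238, 0.5501),
  (x̄ - mu_0)^T · [...] = (-0.5)·(-0.1238) + (3.5)·(0.5501) = 1.9873.

Step 5 — scale by n: T² = 6 · 1.9873 = 11.924.

T² ≈ 11.924


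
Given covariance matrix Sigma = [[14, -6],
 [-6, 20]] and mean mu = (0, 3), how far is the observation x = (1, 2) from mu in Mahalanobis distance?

Step 1 — centre the observation: (x - mu) = (1, -1).

Step 2 — invert Sigma. det(Sigma) = 14·20 - (-6)² = 244.
  Sigma^{-1} = (1/det) · [[d, -b], [-b, a]] = [[0.082, 0.0246],
 [0.0246, 0.0574]].

Step 3 — form the quadratic (x - mu)^T · Sigma^{-1} · (x - mu):
  Sigma^{-1} · (x - mu) = (0.0574, -0.0328).
  (x - mu)^T · [Sigma^{-1} · (x - mu)] = (1)·(0.0574) + (-1)·(-0.0328) = 0.0902.

Step 4 — take square root: d = √(0.0902) ≈ 0.3003.

d(x, mu) = √(0.0902) ≈ 0.3003


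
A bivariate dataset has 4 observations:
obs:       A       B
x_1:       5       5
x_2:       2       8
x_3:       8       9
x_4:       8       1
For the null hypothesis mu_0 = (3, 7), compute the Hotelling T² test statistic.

Step 1 — sample mean vector:
  mean(A) = (5 + 2 + 8 + 8) / 4 = 23/4 = 5.75
  mean(B) = (5 + 8 + 9 + 1) / 4 = 23/4 = 5.75
  x̄ = (5.75, 5.75),  deviation x̄ - mu_0 = (5.75, 5.75) - (3, 7) = (2.75, -1.25).

Step 2 — sample covariance matrix, S[i,j] = (1/(n-1)) · Σ_k (x_{k,i} - mean_i) · (x_{k,j} - mean_j), divisor n-1 = 3:
  S[A,A] = ((-0.75)·(-0.75) + (-3.75)·(-3.75) + (2.25)·(2.25) + (2.25)·(2.25)) / 3 = 24.75/3 = 8.25
  S[A,B] = ((-0.75)·(-0.75) + (-3.75)·(2.25) + (2.25)·(3.25) + (2.25)·(-4.75)) / 3 = -11.25/3 = -3.75
  S[B,B] = ((-0.75)·(-0.75) + (2.25)·(2.25) + (3.25)·(3.25) + (-4.75)·(-4.75)) / 3 = 38.75/3 = 12.9167
  S = [[8.25, -3.75],
 [-3.75, 12.9167]].

Step 3 — invert S. det(S) = 8.25·12.9167 - (-3.75)² = 92.5.
  S^{-1} = (1/det) · [[d, -b], [-b, a]] = [[0.1396, 0.0405],
 [0.0405, 0.0892]].

Step 4 — quadratic form (x̄ - mu_0)^T · S^{-1} · (x̄ - mu_0):
  S^{-1} · (x̄ - mu_0) = (0.3333, 0),
  (x̄ - mu_0)^T · [...] = (2.75)·(0.3333) + (-1.25)·(0) = 0.9167.

Step 5 — scale by n: T² = 4 · 0.9167 = 3.6667.

T² ≈ 3.6667


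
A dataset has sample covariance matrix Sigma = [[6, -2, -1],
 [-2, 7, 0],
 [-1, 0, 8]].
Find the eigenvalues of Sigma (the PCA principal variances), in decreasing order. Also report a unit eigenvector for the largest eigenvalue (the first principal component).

Step 1 — characteristic polynomial p(λ) = det(λI - Sigma) = λ³ - tr·λ² + c_1·λ - det, where tr = trace, c_1 = sum of the principal 2×2 minors, det = det(Sigma):
  tr = 6 + 7 + 8 = 21,
  c_1 = (6·7 - (-2)²) + (6·8 - (-1)²) + (7·8 - (0)²) = 38 + 47 + 56 = 141,
  det = 6·(7·8 - (0)²) - (-2)·((-2)·8 - (0)·(-1)) + (-1)·((-2)·(0) - 7·(-1)) = 6·(56) - (-2)·(-16) + (-1)·(7) = 297.
  So p(λ) = λ³ - 21λ² + 141λ - 297.
Step 2 — look for an integer root (rational root theorem: any rational root is an integer divisor of 297). Testing λ = 9:
  p(9) = 729 - 1701 + 1269 - 297 = 0  ✓
  Dividing out (λ - 9): p(λ) = (λ - 9)(λ² - 12λ + 33).
Step 3 — remaining eigenvalues from the quadratic λ² - 12λ + 33 = 0:
  Δ = 12² - 4·33 = 144 - 132 = 12,  λ = (12 ± √12)/2 = (12 ± 3.4641)/2 ≈ 7.7321 or 4.2679.
  Sorted: λ_1 = 9,  λ_2 = 7.7321,  λ_3 = 4.2679  (check: sum = 21 = tr ✓).

Step 4 — unit eigenvector for λ_1 = 9: v spans the null space of (Sigma - λ_1 I), whose rows are
  r_1 = (-3, -2, -1),  r_2 = (-2, -2, 0),  r_3 = (-1, 0, -1).
  v is orthogonal to every row, so take v ∝ r_1 × r_2 = ((-2)·(0) - (-1)·(-2), (-1)·(-2) - (-3)·(0), (-3)·(-2) - (-2)·(-2)) = (-2, 2, 2).
  Rescale (divide by 2; multiply by -1 so the first nonzero entry is positive): u = (1, -1, -1).
  ||u|| = √((1)² + (-1)² + (-1)²) = √(3) ≈ 1.7321,  v_1 = u/||u|| ≈ (0.5774, -0.5774, -0.5774) (||v_1|| = 1).

λ_1 = 9,  λ_2 = 7.7321,  λ_3 = 4.2679;  v_1 ≈ (0.5774, -0.5774, -0.5774)


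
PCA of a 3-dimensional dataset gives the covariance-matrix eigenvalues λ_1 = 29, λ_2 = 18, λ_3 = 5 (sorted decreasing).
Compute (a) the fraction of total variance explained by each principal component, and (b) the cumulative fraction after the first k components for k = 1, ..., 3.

Step 1 — total variance = trace(Sigma) = Σ λ_i = 29 + 18 + 5 = 52.

Step 2 — fraction explained by component i = λ_i / Σ λ:
  PC1: 29/52 = 0.5577
  PC2: 18/52 = 0.3462
  PC3: 5/52 = 0.0962

Step 3 — cumulative fraction after k components = (λ_1 + ... + λ_k) / Σ λ:
  k = 1: 29/52 = 0.5577
  k = 2: (29 + 18)/52 = 47/52 = 0.9038
  k = 3: (29 + 18 + 5)/52 = 52/52 = 1

Summary (fraction, with percent):

explained: PC1 0.5577 (55.77%), PC2 0.3462 (34.62%), PC3 0.0962 (9.62%);  cumulative: 0.5577, 0.9038, 1


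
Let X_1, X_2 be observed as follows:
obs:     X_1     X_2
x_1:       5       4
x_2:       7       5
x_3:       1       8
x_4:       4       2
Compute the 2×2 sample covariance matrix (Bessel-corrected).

Step 1 — column means:
  mean(X_1) = (5 + 7 + 1 + 4) / 4 = 17/4 = 4.25
  mean(X_2) = (4 + 5 + 8 + 2) / 4 = 19/4 = 4.75

Step 2 — sample covariance S[i,j] = (1/(n-1)) · Σ_k (x_{k,i} - mean_i) · (x_{k,j} - mean_j), with n-1 = 3.
  S[X_1,X_1] = ((0.75)·(0.75) + (2.75)·(2.75) + (-3.25)·(-3.25) + (-0.25)·(-0.25)) / 3 = 18.75/3 = 6.25
  S[X_1,X_2] = ((0.75)·(-0.75) + (2.75)·(0.25) + (-3.25)·(3.25) + (-0.25)·(-2.75)) / 3 = -9.75/3 = -3.25
  S[X_2,X_2] = ((-0.75)·(-0.75) + (0.25)·(0.25) + (3.25)·(3.25) + (-2.75)·(-2.75)) / 3 = 18.75/3 = 6.25

S is symmetric (S[j,i] = S[i,j]). Assembling:

S = [[6.25, -3.25],
 [-3.25, 6.25]]


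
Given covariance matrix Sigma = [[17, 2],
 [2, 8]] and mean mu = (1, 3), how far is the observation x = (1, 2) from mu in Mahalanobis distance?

Step 1 — centre the observation: (x - mu) = (0, -1).

Step 2 — invert Sigma. det(Sigma) = 17·8 - (2)² = 132.
  Sigma^{-1} = (1/det) · [[d, -b], [-b, a]] = [[0.0606, -0.0152],
 [-0.0152, 0.1288]].

Step 3 — form the quadratic (x - mu)^T · Sigma^{-1} · (x - mu):
  Sigma^{-1} · (x - mu) = (0.0152, -0.1288).
  (x - mu)^T · [Sigma^{-1} · (x - mu)] = (0)·(0.0152) + (-1)·(-0.1288) = 0.1288.

Step 4 — take square root: d = √(0.1288) ≈ 0.3589.

d(x, mu) = √(0.1288) ≈ 0.3589


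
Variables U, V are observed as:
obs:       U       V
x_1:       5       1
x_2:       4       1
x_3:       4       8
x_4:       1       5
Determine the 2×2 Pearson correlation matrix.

Step 1 — column means:
  mean(U) = (5 + 4 + 4 + 1) / 4 = 14/4 = 3.5
  mean(V) = (1 + 1 + 8 + 5) / 4 = 15/4 = 3.75

Step 2 — sample variances and covariances s[i,j] = (1/(n-1)) · Σ_k (x_{k,i} - mean_i) · (x_{k,j} - mean_j), with n-1 = 3:
  s[U,U] = ((1.5)·(1.5) + (0.5)·(0.5) + (0.5)·(0.5) + (-2.5)·(-2.5)) / 3 = 9/3 = 3
  s[U,V] = ((1.5)·(-2.75) + (0.5)·(-2.75) + (0.5)·(4.25) + (-2.5)·(1.25)) / 3 = -6.5/3 = -2.1667
  s[V,V] = ((-2.75)·(-2.75) + (-2.75)·(-2.75) + (4.25)·(4.25) + (1.25)·(1.25)) / 3 = 34.75/3 = 11.5833
  Sample standard deviations s_i = √(s[i,i]):
  s(U) = √(3) = 1.7321
  s(V) = √(11.5833) = 3.4034

Step 3 — r_{ij} = s_{ij} / (s_i · s_j):
  r[U,U] = 1 (diagonal).
  r[U,V] = -2.1667 / (1.7321 · 3.4034) = -2.1667 / 5.8949 = -0.3675
  r[V,V] = 1 (diagonal).

R is symmetric with unit diagonal. Assembling:

R = [[1, -0.3675],
 [-0.3675, 1]]


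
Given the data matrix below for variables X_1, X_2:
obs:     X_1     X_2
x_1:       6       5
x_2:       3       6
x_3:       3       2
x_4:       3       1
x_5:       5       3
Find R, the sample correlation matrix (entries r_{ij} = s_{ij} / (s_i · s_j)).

Step 1 — column means:
  mean(X_1) = (6 + 3 + 3 + 3 + 5) / 5 = 20/5 = 4
  mean(X_2) = (5 + 6 + 2 + 1 + 3) / 5 = 17/5 = 3.4

Step 2 — sample variances and covariances s[i,j] = (1/(n-1)) · Σ_k (x_{k,i} - mean_i) · (x_{k,j} - mean_j), with n-1 = 4:
  s[X_1,X_1] = ((2)·(2) + (-1)·(-1) + (-1)·(-1) + (-1)·(-1) + (1)·(1)) / 4 = 8/4 = 2
  s[X_1,X_2] = ((2)·(1.6) + (-1)·(2.6) + (-1)·(-1.4) + (-1)·(-2.4) + (1)·(-0.4)) / 4 = 4/4 = 1
  s[X_2,X_2] = ((1.6)·(1.6) + (2.6)·(2.6) + (-1.4)·(-1.4) + (-2.4)·(-2.4) + (-0.4)·(-0.4)) / 4 = 17.2/4 = 4.3
  Sample standard deviations s_i = √(s[i,i]):
  s(X_1) = √(2) = 1.4142
  s(X_2) = √(4.3) = 2.0736

Step 3 — r_{ij} = s_{ij} / (s_i · s_j):
  r[X_1,X_1] = 1 (diagonal).
  r[X_1,X_2] = 1 / (1.4142 · 2.0736) = 1 / 2.9326 = 0.341
  r[X_2,X_2] = 1 (diagonal).

R is symmetric with unit diagonal. Assembling:

R = [[1, 0.341],
 [0.341, 1]]


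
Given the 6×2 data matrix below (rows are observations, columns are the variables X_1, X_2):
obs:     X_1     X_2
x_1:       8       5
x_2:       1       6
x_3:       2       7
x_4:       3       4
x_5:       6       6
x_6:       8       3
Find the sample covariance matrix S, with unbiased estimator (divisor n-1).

Step 1 — column means:
  mean(X_1) = (8 + 1 + 2 + 3 + 6 + 8) / 6 = 28/6 = 4.6667
  mean(X_2) = (5 + 6 + 7 + 4 + 6 + 3) / 6 = 31/6 = 5.1667

Step 2 — sample covariance S[i,j] = (1/(n-1)) · Σ_k (x_{k,i} - mean_i) · (x_{k,j} - mean_j), with n-1 = 5.
  S[X_1,X_1] = ((3.3333)·(3.3333) + (-3.6667)·(-3.6667) + (-2.6667)·(-2.6667) + (-1.6667)·(-1.6667) + (1.3333)·(1.3333) + (3.3333)·(3.3333)) / 5 = 47.3333/5 = 9.4667
  S[X_1,X_2] = ((3.3333)·(-0.1667) + (-3.6667)·(0.8333) + (-2.6667)·(1.8333) + (-1.6667)·(-1.1667) + (1.3333)·(0.8333) + (3.3333)·(-2.1667)) / 5 = -12.6667/5 = -2.5333
  S[X_2,X_2] = ((-0.1667)·(-0.1667) + (0.8333)·(0.8333) + (1.8333)·(1.8333) + (-1.1667)·(-1.1667) + (0.8333)·(0.8333) + (-2.1667)·(-2.1667)) / 5 = 10.8333/5 = 2.1667

S is symmetric (S[j,i] = S[i,j]). Assembling:

S = [[9.4667, -2.5333],
 [-2.5333, 2.1667]]


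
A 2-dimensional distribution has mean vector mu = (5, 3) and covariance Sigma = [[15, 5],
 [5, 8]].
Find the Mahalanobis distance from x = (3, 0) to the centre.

Step 1 — centre the observation: (x - mu) = (-2, -3).

Step 2 — invert Sigma. det(Sigma) = 15·8 - (5)² = 95.
  Sigma^{-1} = (1/det) · [[d, -b], [-b, a]] = [[0.0842, -0.0526],
 [-0.0526, 0.1579]].

Step 3 — form the quadratic (x - mu)^T · Sigma^{-1} · (x - mu):
  Sigma^{-1} · (x - mu) = (-0.0105, -0.3684).
  (x - mu)^T · [Sigma^{-1} · (x - mu)] = (-2)·(-0.0105) + (-3)·(-0.3684) = 1.1263.

Step 4 — take square root: d = √(1.1263) ≈ 1.0613.

d(x, mu) = √(1.1263) ≈ 1.0613


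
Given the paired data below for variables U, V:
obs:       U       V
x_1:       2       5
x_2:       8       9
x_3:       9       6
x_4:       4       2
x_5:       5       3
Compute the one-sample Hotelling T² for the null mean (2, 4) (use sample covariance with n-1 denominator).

Step 1 — sample mean vector:
  mean(U) = (2 + 8 + 9 + 4 + 5) / 5 = 28/5 = 5.6
  mean(V) = (5 + 9 + 6 + 2 + 3) / 5 = 25/5 = 5
  x̄ = (5.6, 5),  deviation x̄ - mu_0 = (5.6, 5) - (2, 4) = (3.6, 1).

Step 2 — sample covariance matrix, S[i,j] = (1/(n-1)) · Σ_k (x_{k,i} - mean_i) · (x_{k,j} - mean_j), divisor n-1 = 4:
  S[U,U] = ((-3.6)·(-3.6) + (2.4)·(2.4) + (3.4)·(3.4) + (-1.6)·(-1.6) + (-0.6)·(-0.6)) / 4 = 33.2/4 = 8.3
  S[U,V] = ((-3.6)·(0) + (2.4)·(4) + (3.4)·(1) + (-1.6)·(-3) + (-0.6)·(-2)) / 4 = 19/4 = 4.75
  S[V,V] = ((0)·(0) + (4)·(4) + (1)·(1) + (-3)·(-3) + (-2)·(-2)) / 4 = 30/4 = 7.5
  S = [[8.3, 4.75],
 [4.75, 7.5]].

Step 3 — invert S. det(S) = 8.3·7.5 - (4.75)² = 39.6875.
  S^{-1} = (1/det) · [[d, -b], [-b, a]] = [[0.189, -0.1197],
 [-0.1197, 0.2091]].

Step 4 — quadratic form (x̄ - mu_0)^T · S^{-1} · (x̄ - mu_0):
  S^{-1} · (x̄ - mu_0) = (0.5606, -0.2217),
  (x̄ - mu_0)^T · [...] = (3.6)·(0.5606) + (1)·(-0.2217) = 1.7965.

Step 5 — scale by n: T² = 5 · 1.7965 = 8.9827.

T² ≈ 8.9827


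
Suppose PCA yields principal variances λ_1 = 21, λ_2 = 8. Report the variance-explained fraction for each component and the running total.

Step 1 — total variance = trace(Sigma) = Σ λ_i = 21 + 8 = 29.

Step 2 — fraction explained by component i = λ_i / Σ λ:
  PC1: 21/29 = 0.7241
  PC2: 8/29 = 0.2759

Step 3 — cumulative fraction after k components = (λ_1 + ... + λ_k) / Σ λ:
  k = 1: 21/29 = 0.7241
  k = 2: (21 + 8)/29 = 29/29 = 1

Summary (fraction, with percent):

explained: PC1 0.7241 (72.41%), PC2 0.2759 (27.59%);  cumulative: 0.7241, 1


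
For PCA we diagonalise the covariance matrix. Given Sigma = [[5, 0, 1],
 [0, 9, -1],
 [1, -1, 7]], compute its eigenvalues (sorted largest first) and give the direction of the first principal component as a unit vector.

Step 1 — characteristic polynomial p(λ) = det(λI - Sigma) = λ³ - tr·λ² + c_1·λ - det, where tr = trace, c_1 = sum of the principal 2×2 minors, det = det(Sigma):
  tr = 5 + 9 + 7 = 21,
  c_1 = (5·9 - (0)²) + (5·7 - (1)²) + (9·7 - (-1)²) = 45 + 34 + 62 = 141,
  det = 5·(9·7 - (-1)²) - (0)·((0)·7 - (-1)·(1)) + (1)·((0)·(-1) - 9·(1)) = 5·(62) - (0)·(1) + (1)·(-9) = 301.
  So p(λ) = λ³ - 21λ² + 141λ - 301.
Step 2 — look for an integer root (rational root theorem: any rational root is an integer divisor of 301). Testing λ = 7:
  p(7) = 343 - 1029 + 987 - 301 = 0  ✓
  Dividing out (λ - 7): p(λ) = (λ - 7)(λ² - 14λ + 43).
Step 3 — remaining eigenvalues from the quadratic λ² - 14λ + 43 = 0:
  Δ = 14² - 4·43 = 196 - 172 = 24,  λ = (14 ± √24)/2 = (14 ± 4.899)/2 ≈ 9.4495 or 4.5505.
  Sorted: λ_1 = 9.4495,  λ_2 = 7,  λ_3 = 4.5505  (check: sum = 21 = tr ✓).

Step 4 — unit eigenvector for λ_1 ≈ 9.4495: v spans the null space of (Sigma - λ_1 I), whose rows are
  r_1 = (-4.4495, 0, 1),  r_2 = (0, -0.4495, -1),  r_3 = (1, -1, -2.4495).
  v is orthogonal to every row, so take v ∝ r_1 × r_2 = ((0)·(-1) - (1)·(-0.4495), (1)·(0) - (-4.4495)·(-1), (-4.4495)·(-0.4495) - (0)·(0)) ≈ (0.4495, -4.4495, 2).
  Let u = (0.4495, -4.4495, 2).
  ||u|| = √((0.4495)² + (-4.4495)² + (2)²) = √(24) ≈ 4.899,  v_1 = u/||u|| ≈ (0.0918, -0.9082, 0.4082) (||v_1|| = 1).

λ_1 = 9.4495,  λ_2 = 7,  λ_3 = 4.5505;  v_1 ≈ (0.0918, -0.9082, 0.4082)


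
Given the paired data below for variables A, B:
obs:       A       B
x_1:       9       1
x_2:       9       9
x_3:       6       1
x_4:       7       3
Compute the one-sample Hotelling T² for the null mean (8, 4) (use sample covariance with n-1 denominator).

Step 1 — sample mean vector:
  mean(A) = (9 + 9 + 6 + 7) / 4 = 31/4 = 7.75
  mean(B) = (1 + 9 + 1 + 3) / 4 = 14/4 = 3.5
  x̄ = (7.75, 3.5),  deviation x̄ - mu_0 = (7.75, 3.5) - (8, 4) = (-0.25, -0.5).

Step 2 — sample covariance matrix, S[i,j] = (1/(n-1)) · Σ_k (x_{k,i} - mean_i) · (x_{k,j} - mean_j), divisor n-1 = 3:
  S[A,A] = ((1.25)·(1.25) + (1.25)·(1.25) + (-1.75)·(-1.75) + (-0.75)·(-0.75)) / 3 = 6.75/3 = 2.25
  S[A,B] = ((1.25)·(-2.5) + (1.25)·(5.5) + (-1.75)·(-2.5) + (-0.75)·(-0.5)) / 3 = 8.5/3 = 2.8333
  S[B,B] = ((-2.5)·(-2.5) + (5.5)·(5.5) + (-2.5)·(-2.5) + (-0.5)·(-0.5)) / 3 = 43/3 = 14.3333
  S = [[2.25, 2.8333],
 [2.8333, 14.3333]].

Step 3 — invert S. det(S) = 2.25·14.3333 - (2.8333)² = 24.2222.
  S^{-1} = (1/det) · [[d, -b], [-b, a]] = [[0.5917, -0.117],
 [-0.117, 0.0929]].

Step 4 — quadratic form (x̄ - mu_0)^T · S^{-1} · (x̄ - mu_0):
  S^{-1} · (x̄ - mu_0) = (-0.0894, -0.0172),
  (x̄ - mu_0)^T · [...] = (-0.25)·(-0.0894) + (-0.5)·(-0.0172) = 0.031.

Step 5 — scale by n: T² = 4 · 0.031 = 0.1239.

T² ≈ 0.1239
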